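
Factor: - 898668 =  - 2^2*3^3*53^1*157^1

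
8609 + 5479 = 14088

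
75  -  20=55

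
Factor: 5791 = 5791^1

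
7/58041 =7/58041  =  0.00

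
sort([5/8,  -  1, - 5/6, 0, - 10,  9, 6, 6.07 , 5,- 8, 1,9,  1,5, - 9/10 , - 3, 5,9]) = [ -10, - 8, - 3, - 1 ,-9/10,  -  5/6,0, 5/8,1, 1, 5, 5, 5,6,6.07,9, 9,9 ] 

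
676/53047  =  676/53047 = 0.01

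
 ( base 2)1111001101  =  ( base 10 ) 973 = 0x3cd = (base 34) sl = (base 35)RS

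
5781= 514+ 5267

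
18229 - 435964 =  - 417735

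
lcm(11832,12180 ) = 414120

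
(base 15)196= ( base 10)366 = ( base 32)BE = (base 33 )b3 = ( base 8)556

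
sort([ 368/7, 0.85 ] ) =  [0.85,368/7 ] 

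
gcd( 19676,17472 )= 4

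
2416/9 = 268  +  4/9 = 268.44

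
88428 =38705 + 49723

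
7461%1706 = 637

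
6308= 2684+3624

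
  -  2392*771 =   -  1844232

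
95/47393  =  95/47393 = 0.00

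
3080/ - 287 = -440/41 = - 10.73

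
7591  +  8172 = 15763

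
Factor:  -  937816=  - 2^3 * 11^1*  10657^1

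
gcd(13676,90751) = 1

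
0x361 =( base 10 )865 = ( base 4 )31201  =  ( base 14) 45B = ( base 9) 1161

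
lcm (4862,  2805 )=72930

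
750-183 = 567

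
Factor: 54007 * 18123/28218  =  2^ ( - 1)*7^1*53^1*863^1*1019^1*4703^( - 1)=326256287/9406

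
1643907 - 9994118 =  - 8350211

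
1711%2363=1711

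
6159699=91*67689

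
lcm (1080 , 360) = 1080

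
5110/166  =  30 + 65/83 = 30.78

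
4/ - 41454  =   - 2/20727  =  - 0.00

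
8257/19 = 8257/19 = 434.58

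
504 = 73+431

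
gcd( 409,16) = 1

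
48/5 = 9 + 3/5 = 9.60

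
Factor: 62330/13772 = 31165/6886 = 2^(  -  1)*5^1*11^( - 1)*23^1*271^1*313^( - 1)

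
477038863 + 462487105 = 939525968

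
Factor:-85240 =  - 2^3*5^1*2131^1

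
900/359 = 900/359=2.51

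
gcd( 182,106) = 2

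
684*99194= 67848696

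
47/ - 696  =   - 1 + 649/696 = - 0.07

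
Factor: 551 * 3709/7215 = 3^( - 1 )*5^ ( - 1 ) * 13^( -1 )*19^1 * 29^1*  37^( - 1)*3709^1=2043659/7215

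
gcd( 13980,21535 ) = 5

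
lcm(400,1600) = 1600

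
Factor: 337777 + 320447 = 658224 = 2^4*3^2*7^1*653^1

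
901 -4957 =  - 4056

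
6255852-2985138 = 3270714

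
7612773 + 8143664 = 15756437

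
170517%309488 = 170517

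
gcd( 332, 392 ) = 4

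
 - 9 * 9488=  - 85392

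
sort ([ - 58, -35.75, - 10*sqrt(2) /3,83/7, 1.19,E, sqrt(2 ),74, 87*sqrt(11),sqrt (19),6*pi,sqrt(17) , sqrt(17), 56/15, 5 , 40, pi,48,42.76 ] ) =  [-58,- 35.75, - 10*sqrt(2)/3,  1.19,sqrt( 2 ),E,pi, 56/15, sqrt ( 17),sqrt(17), sqrt( 19 ), 5,  83/7, 6 * pi,40,42.76,48,74,87*sqrt( 11 )]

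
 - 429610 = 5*( - 85922) 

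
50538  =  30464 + 20074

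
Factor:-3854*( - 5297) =2^1* 41^1* 47^1*5297^1 = 20414638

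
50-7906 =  -7856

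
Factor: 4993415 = 5^1*7^1*23^1*6203^1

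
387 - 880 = -493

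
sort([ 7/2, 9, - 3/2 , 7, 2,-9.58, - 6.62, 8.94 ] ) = [ - 9.58,-6.62, - 3/2, 2,7/2, 7, 8.94,9 ] 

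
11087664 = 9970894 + 1116770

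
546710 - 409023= 137687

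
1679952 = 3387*496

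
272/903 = 272/903 = 0.30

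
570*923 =526110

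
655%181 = 112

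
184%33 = 19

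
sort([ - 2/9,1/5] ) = [ - 2/9, 1/5]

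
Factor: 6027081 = 3^1*23^1*113^1 *773^1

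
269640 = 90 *2996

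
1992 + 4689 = 6681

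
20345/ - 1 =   -  20345/1 = -20345.00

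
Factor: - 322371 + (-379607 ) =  - 2^1*350989^1 =- 701978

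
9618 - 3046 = 6572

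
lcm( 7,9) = 63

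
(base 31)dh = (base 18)156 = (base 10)420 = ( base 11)352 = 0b110100100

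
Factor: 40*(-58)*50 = -116000 = - 2^5*5^3  *29^1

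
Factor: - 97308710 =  - 2^1*5^1*463^1*21017^1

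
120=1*120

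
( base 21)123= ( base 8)746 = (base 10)486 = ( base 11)402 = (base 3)200000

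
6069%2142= 1785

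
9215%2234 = 279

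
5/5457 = 5/5457 = 0.00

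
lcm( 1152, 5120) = 46080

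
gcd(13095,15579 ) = 27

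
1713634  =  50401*34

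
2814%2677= 137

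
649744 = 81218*8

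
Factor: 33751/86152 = 2^( - 3) * 11^( - 2 ) * 89^( - 1) * 33751^1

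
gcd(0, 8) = 8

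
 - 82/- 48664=41/24332 = 0.00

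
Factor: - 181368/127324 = -2^1*3^2*11^1*139^(  -  1) = - 198/139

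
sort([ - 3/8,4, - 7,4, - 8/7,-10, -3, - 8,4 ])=[ - 10, - 8, -7,-3,-8/7,-3/8,4,4,4 ]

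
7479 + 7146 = 14625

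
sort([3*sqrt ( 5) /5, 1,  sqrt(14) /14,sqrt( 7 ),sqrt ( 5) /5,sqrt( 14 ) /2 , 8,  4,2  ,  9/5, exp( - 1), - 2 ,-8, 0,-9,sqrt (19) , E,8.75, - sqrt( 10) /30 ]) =[ -9,-8, - 2, - sqrt( 10 )/30,0,sqrt( 14 ) /14, exp( - 1 ) , sqrt(5) /5,1,3*sqrt(5) /5, 9/5, sqrt (14 )/2,2, sqrt(7) , E,4,sqrt( 19),8,8.75 ] 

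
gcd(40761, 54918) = 9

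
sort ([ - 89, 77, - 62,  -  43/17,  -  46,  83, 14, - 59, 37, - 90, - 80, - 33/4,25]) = [-90,- 89, - 80, - 62, - 59, - 46,  -  33/4, - 43/17,14, 25, 37, 77, 83]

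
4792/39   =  4792/39 = 122.87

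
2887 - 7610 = - 4723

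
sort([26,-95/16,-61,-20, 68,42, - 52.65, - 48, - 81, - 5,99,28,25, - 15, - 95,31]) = [ - 95,-81,-61,-52.65,  -  48,-20,- 15,-95/16, - 5,25,26, 28,31,42,68,99]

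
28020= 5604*5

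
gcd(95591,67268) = 1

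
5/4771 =5/4771 = 0.00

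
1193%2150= 1193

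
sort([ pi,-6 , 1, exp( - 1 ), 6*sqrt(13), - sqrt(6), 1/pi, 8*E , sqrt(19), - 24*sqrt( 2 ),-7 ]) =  [ - 24 *sqrt( 2), - 7, - 6,-sqrt(6),  1/pi, exp( - 1),1, pi,sqrt ( 19),6*sqrt(13 ),8*E]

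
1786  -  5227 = -3441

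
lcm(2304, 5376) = 16128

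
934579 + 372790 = 1307369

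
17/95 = 17/95 =0.18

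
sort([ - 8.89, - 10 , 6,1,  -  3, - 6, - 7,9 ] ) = [ - 10, - 8.89,  -  7 , - 6, - 3,1, 6, 9 ]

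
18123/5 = 18123/5 = 3624.60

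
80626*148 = 11932648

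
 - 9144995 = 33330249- 42475244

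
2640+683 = 3323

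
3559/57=62 +25/57 = 62.44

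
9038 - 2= 9036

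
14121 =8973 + 5148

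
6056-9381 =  - 3325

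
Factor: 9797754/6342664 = 4898877/3171332=2^( - 2)*3^1*23^( - 1)*859^1*1901^1*34471^ (-1)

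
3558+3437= 6995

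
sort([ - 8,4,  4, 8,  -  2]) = [-8,  -  2,4,4, 8]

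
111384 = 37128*3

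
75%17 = 7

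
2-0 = 2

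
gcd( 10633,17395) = 49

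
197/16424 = 197/16424 = 0.01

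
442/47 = 9 + 19/47 = 9.40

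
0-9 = -9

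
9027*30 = 270810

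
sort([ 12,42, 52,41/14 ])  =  [41/14, 12,42, 52 ]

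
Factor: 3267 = 3^3*11^2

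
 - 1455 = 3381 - 4836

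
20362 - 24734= - 4372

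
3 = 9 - 6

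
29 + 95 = 124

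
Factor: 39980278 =2^1*13^1*571^1*2693^1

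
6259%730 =419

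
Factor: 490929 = 3^1*163643^1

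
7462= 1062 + 6400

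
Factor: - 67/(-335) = 5^( - 1 ) =1/5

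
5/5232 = 5/5232=0.00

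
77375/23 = 3364  +  3/23 = 3364.13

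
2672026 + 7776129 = 10448155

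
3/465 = 1/155 = 0.01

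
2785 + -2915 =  - 130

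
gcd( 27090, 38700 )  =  3870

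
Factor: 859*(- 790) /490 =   -  67861/49 = -7^( - 2 )*79^1*859^1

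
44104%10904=488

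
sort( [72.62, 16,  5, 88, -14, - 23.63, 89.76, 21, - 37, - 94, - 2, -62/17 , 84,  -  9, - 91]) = [ - 94, - 91, - 37, - 23.63, - 14, - 9, - 62/17,  -  2, 5, 16, 21, 72.62, 84 , 88,  89.76]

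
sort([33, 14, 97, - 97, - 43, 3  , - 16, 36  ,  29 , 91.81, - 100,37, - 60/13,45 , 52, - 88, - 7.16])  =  [ - 100, - 97, - 88, - 43 ,-16, - 7.16, - 60/13, 3 , 14,  29,  33, 36, 37, 45,52,  91.81, 97]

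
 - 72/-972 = 2/27 = 0.07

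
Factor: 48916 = 2^2*7^1*1747^1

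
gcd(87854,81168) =2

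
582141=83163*7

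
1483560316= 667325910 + 816234406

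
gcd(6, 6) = 6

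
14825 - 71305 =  - 56480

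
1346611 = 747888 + 598723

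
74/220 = 37/110 = 0.34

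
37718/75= 37718/75= 502.91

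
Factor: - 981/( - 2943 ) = 3^ (- 1 ) = 1/3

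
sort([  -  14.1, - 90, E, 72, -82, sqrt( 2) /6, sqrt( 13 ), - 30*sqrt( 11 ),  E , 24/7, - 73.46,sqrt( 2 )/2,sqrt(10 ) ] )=[ - 30*sqrt(11) , - 90, - 82, - 73.46, - 14.1 , sqrt(2 ) /6, sqrt(2)/2, E, E, sqrt( 10), 24/7, sqrt( 13),72]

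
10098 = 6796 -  - 3302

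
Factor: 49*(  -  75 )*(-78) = 2^1*3^2*5^2*7^2*13^1 = 286650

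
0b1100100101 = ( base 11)672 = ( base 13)49c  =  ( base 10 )805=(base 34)NN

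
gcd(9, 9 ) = 9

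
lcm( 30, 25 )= 150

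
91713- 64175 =27538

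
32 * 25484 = 815488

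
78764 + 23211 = 101975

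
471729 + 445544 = 917273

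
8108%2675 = 83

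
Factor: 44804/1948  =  23 = 23^1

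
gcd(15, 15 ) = 15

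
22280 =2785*8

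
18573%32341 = 18573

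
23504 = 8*2938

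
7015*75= 526125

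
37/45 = 37/45=0.82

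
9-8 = 1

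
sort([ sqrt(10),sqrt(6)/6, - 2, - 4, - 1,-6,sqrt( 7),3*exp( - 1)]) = [-6, - 4,  -  2,-1,sqrt( 6) /6, 3*exp( - 1),sqrt(7),sqrt( 10)] 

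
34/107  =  34/107 = 0.32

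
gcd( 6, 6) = 6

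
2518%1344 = 1174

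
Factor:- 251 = -251^1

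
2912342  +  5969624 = 8881966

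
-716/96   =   - 8+13/24  =  -7.46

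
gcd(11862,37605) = 3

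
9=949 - 940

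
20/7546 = 10/3773= 0.00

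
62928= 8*7866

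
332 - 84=248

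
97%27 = 16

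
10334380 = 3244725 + 7089655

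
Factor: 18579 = 3^1*11^1* 563^1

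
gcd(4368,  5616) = 624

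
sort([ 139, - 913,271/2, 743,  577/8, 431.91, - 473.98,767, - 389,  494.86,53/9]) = [-913,  -  473.98, - 389,  53/9,  577/8,271/2,  139,431.91,494.86, 743, 767]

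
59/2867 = 59/2867 = 0.02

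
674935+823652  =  1498587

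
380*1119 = 425220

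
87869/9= 87869/9 = 9763.22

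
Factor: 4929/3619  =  3^1*7^( - 1 )*11^( - 1)*31^1*47^( - 1 )*53^1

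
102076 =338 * 302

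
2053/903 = 2053/903 = 2.27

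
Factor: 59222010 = 2^1*3^1*5^1*23^1*85829^1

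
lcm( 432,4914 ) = 39312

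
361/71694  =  361/71694 = 0.01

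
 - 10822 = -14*773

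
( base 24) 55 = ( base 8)175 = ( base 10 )125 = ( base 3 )11122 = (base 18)6H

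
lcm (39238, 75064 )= 1726472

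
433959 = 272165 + 161794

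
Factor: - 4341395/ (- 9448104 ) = 2^( - 3)*3^(  -  1 )*5^1*31^1 * 37^1 * 757^1*393671^(  -  1 ) 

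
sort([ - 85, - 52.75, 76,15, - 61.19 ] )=[-85, - 61.19 , - 52.75, 15, 76]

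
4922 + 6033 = 10955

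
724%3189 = 724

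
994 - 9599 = -8605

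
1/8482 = 1/8482 =0.00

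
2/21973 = 2/21973= 0.00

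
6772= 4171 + 2601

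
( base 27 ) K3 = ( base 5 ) 4133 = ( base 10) 543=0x21f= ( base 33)GF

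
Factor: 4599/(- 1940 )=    - 2^( - 2 )*3^2*5^( - 1 )*7^1*73^1*97^( - 1) 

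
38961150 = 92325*422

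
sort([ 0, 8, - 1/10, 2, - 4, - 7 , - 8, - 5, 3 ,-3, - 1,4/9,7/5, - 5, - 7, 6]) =[ - 8, - 7, - 7, - 5, - 5, - 4,-3, - 1, - 1/10,  0, 4/9,7/5, 2,3, 6,8] 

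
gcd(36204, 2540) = 4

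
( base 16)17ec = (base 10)6124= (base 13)2a31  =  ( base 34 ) 5a4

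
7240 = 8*905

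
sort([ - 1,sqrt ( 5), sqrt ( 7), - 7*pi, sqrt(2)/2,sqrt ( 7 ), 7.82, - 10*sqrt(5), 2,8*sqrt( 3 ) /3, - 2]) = [-10*sqrt(5 ), - 7*pi,-2, - 1, sqrt ( 2) /2,2,sqrt(5),sqrt( 7 ), sqrt( 7 ), 8*sqrt ( 3)/3, 7.82] 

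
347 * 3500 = 1214500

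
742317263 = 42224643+700092620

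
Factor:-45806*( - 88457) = 4051861342 = 2^1*37^1 * 53^1*619^1*  1669^1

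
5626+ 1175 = 6801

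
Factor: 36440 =2^3*5^1*911^1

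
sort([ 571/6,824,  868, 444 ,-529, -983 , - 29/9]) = [ - 983, - 529, - 29/9,571/6, 444, 824,868]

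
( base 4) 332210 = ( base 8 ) 7644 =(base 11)3010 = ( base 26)5o0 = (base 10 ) 4004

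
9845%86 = 41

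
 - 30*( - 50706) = 1521180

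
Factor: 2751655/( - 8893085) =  - 131^1 * 277^( - 1 )*4201^1*6421^( - 1) = - 550331/1778617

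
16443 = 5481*3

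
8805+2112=10917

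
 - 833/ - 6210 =833/6210 = 0.13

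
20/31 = 20/31 = 0.65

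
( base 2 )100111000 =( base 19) G8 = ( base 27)bf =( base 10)312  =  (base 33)9F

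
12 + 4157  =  4169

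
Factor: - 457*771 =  - 3^1*257^1*457^1 = - 352347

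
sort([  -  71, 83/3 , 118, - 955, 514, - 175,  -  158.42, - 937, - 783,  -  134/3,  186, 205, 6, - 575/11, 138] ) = [ - 955, - 937,  -  783, - 175, - 158.42,-71, - 575/11, - 134/3,  6, 83/3 , 118, 138,186, 205,  514]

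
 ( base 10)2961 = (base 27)41I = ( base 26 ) 49n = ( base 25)4ib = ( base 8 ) 5621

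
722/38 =19 = 19.00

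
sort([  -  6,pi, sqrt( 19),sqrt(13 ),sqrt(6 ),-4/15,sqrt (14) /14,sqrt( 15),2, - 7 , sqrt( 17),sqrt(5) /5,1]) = [-7,-6, - 4/15,sqrt(14) /14,sqrt(5)/5,1, 2,sqrt(6 ),pi, sqrt(13),sqrt(15),sqrt( 17),sqrt(19)]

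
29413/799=36 + 649/799=36.81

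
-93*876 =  - 81468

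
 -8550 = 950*(-9) 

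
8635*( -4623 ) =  - 39919605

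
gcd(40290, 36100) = 10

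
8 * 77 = 616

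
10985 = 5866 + 5119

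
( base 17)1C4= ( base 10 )497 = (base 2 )111110001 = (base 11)412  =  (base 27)ib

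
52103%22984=6135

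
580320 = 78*7440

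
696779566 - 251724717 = 445054849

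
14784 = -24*(-616 )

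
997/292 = 997/292 = 3.41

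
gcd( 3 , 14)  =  1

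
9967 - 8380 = 1587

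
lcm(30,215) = 1290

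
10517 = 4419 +6098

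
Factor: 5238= 2^1*3^3*97^1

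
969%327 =315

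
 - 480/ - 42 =11+ 3/7=11.43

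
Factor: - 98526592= -2^7*769739^1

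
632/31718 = 316/15859 = 0.02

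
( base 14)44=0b111100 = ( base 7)114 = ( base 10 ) 60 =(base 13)48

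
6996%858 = 132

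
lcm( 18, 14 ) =126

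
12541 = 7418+5123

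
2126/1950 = 1063/975=1.09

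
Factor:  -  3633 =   -  3^1*7^1*173^1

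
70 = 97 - 27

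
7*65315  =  457205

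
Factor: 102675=3^1*5^2 *37^2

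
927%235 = 222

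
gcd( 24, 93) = 3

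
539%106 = 9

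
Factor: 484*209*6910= 698987960 = 2^3 *5^1*11^3*19^1*691^1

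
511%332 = 179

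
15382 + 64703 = 80085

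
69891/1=69891 = 69891.00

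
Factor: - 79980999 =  - 3^1 *7^1 * 821^1*4639^1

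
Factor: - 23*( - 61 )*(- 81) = -113643=-3^4 * 23^1*61^1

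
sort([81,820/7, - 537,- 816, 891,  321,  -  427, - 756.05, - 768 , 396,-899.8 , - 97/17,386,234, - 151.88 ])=[ - 899.8, - 816, - 768, - 756.05 , - 537, - 427, - 151.88, - 97/17,81,820/7,234, 321 , 386,396,891 ]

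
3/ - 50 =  - 3/50 = - 0.06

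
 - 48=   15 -63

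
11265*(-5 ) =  - 56325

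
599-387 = 212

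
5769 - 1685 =4084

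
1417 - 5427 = - 4010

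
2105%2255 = 2105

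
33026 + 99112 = 132138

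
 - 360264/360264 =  - 1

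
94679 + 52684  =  147363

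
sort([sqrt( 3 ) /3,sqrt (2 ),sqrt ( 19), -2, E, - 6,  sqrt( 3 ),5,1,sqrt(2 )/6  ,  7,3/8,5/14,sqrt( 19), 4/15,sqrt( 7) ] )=[ - 6, - 2, sqrt(2 )/6, 4/15,5/14,3/8,sqrt( 3 )/3,1,sqrt( 2),sqrt( 3) , sqrt( 7 ) , E , sqrt( 19 ), sqrt( 19),5,7]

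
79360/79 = 79360/79  =  1004.56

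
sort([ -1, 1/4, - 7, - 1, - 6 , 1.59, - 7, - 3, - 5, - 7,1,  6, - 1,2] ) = [ - 7, - 7, - 7, - 6,-5, - 3, - 1 , - 1, - 1, 1/4, 1, 1.59,2,6 ]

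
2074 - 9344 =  - 7270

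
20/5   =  4 = 4.00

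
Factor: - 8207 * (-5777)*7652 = 362795392028= 2^2*29^1*53^1*109^1*283^1*1913^1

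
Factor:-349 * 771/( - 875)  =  3^1*5^( - 3) * 7^( - 1 )*257^1* 349^1 = 269079/875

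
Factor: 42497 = 7^1 * 13^1*467^1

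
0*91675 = 0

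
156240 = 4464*35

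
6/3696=1/616 = 0.00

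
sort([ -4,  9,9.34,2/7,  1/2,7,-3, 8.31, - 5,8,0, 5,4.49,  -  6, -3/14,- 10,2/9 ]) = [ -10, - 6, - 5, - 4,- 3, - 3/14,0,2/9,2/7, 1/2,4.49,5,7,8,8.31,  9,9.34]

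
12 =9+3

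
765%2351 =765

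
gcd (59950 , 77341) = 11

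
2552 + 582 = 3134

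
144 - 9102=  - 8958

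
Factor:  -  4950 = - 2^1*3^2*5^2*11^1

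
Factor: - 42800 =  - 2^4 * 5^2*107^1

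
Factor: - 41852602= - 2^1 * 11^1*1902391^1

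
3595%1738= 119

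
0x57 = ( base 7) 153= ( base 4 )1113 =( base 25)3C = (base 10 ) 87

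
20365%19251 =1114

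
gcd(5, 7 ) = 1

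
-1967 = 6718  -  8685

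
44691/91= 44691/91 = 491.11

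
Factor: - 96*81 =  - 7776 =- 2^5*3^5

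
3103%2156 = 947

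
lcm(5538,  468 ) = 33228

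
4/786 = 2/393 = 0.01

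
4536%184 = 120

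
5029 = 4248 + 781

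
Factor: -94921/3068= - 2^( - 2 )*13^(-1)* 23^1*59^(  -  1) * 4127^1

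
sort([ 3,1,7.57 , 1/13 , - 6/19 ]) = [  -  6/19  ,  1/13 , 1, 3, 7.57] 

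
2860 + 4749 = 7609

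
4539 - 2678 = 1861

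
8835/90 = 98 + 1/6 = 98.17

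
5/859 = 5/859 = 0.01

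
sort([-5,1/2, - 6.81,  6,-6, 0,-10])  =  [-10, - 6.81, - 6,  -  5,0, 1/2,  6]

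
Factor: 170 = 2^1*5^1*17^1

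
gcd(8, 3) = 1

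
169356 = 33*5132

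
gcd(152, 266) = 38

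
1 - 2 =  - 1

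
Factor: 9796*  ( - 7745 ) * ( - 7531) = 2^2*5^1 * 17^1*31^1*79^1 * 443^1 * 1549^1 =571377120620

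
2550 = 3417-867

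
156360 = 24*6515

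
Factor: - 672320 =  - 2^6*5^1*11^1 *191^1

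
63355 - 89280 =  - 25925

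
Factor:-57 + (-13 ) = -2^1*5^1*7^1 = -70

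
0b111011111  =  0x1df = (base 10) 479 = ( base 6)2115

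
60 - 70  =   - 10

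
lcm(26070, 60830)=182490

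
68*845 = 57460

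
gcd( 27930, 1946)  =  14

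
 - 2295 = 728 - 3023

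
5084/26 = 195 + 7/13 = 195.54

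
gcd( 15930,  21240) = 5310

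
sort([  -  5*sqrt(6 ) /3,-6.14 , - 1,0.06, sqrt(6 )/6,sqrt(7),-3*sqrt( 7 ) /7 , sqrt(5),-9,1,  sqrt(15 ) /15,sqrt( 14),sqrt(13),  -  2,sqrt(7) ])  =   [ - 9,- 6.14, - 5*sqrt( 6)/3, - 2, - 3*sqrt( 7 )/7,  -  1,0.06,sqrt( 15 ) /15 , sqrt(6 ) /6,1, sqrt( 5 ),sqrt(7 ),sqrt(7 ) , sqrt(13 ),sqrt( 14 ) ]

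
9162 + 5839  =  15001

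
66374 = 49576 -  - 16798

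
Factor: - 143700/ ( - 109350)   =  2^1*3^( - 6 )*479^1 = 958/729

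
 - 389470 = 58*( - 6715)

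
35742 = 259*138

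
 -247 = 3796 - 4043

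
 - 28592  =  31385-59977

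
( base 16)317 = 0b1100010111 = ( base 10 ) 791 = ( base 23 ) 1b9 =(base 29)R8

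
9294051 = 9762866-468815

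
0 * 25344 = 0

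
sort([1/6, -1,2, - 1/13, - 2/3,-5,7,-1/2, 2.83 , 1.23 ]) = [  -  5,-1 , - 2/3, - 1/2, - 1/13 , 1/6 , 1.23,2,2.83 , 7]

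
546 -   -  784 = 1330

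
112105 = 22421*5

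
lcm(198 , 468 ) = 5148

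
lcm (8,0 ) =0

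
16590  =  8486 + 8104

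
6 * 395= 2370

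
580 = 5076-4496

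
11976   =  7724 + 4252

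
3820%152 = 20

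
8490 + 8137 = 16627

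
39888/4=9972 = 9972.00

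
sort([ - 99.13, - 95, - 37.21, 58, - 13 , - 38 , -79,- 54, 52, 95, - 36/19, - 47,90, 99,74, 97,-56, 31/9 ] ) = [ - 99.13, - 95, - 79,-56, - 54, - 47, - 38,- 37.21, - 13, - 36/19,31/9, 52, 58 , 74, 90, 95,  97,  99]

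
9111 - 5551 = 3560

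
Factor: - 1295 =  - 5^1*7^1*37^1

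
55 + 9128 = 9183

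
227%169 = 58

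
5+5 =10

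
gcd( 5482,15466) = 2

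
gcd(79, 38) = 1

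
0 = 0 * 710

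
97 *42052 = 4079044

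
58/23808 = 29/11904 = 0.00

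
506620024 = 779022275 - 272402251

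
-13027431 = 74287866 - 87315297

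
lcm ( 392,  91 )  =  5096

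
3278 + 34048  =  37326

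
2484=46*54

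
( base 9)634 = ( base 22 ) 11B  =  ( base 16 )205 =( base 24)LD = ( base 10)517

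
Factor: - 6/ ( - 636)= 1/106=2^( - 1)*53^( - 1) 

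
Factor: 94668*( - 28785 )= - 2^2*3^2*5^1*7^3*19^1*23^1*101^1 = -2725018380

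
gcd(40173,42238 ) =7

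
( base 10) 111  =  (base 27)43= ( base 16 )6F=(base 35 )36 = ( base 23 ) 4J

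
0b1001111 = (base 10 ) 79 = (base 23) 3A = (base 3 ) 2221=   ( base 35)29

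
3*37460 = 112380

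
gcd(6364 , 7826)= 86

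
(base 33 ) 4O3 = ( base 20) chb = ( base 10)5151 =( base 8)12037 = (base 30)5ll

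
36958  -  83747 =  - 46789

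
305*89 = 27145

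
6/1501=6/1501 =0.00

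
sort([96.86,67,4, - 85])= [ - 85, 4, 67,96.86]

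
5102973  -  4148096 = 954877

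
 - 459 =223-682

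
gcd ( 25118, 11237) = 661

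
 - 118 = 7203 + -7321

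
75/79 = 75/79 = 0.95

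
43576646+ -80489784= - 36913138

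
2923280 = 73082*40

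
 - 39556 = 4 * ( - 9889) 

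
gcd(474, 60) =6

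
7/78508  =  7/78508 = 0.00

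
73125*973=71150625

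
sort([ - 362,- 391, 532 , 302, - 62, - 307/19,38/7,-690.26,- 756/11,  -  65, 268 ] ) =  [-690.26, - 391,-362, - 756/11, - 65, - 62, - 307/19, 38/7, 268, 302,532 ]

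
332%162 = 8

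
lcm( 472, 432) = 25488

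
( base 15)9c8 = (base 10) 2213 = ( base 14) b41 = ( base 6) 14125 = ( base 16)8A5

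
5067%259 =146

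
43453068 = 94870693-51417625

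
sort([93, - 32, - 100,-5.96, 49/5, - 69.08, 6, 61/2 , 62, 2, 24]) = [ - 100, - 69.08, - 32,-5.96, 2, 6, 49/5, 24, 61/2,  62, 93]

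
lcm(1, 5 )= 5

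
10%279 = 10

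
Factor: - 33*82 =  - 2706 = - 2^1*3^1*11^1*41^1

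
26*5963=155038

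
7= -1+8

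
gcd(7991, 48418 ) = 1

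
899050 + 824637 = 1723687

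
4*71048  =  284192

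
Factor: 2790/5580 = 1/2 =2^(  -  1)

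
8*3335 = 26680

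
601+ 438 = 1039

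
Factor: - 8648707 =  - 251^1*34457^1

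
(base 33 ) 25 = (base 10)71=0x47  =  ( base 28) 2f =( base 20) 3B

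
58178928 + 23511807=81690735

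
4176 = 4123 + 53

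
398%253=145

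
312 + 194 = 506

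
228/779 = 12/41=   0.29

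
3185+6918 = 10103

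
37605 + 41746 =79351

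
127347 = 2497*51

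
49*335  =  16415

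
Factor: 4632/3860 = 2^1 * 3^1  *  5^( - 1 ) = 6/5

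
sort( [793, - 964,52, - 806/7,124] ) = [ - 964, - 806/7, 52, 124, 793] 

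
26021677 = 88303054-62281377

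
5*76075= 380375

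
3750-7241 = -3491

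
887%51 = 20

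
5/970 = 1/194 =0.01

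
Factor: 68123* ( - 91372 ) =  - 2^2*11^2*53^1*431^1*563^1 = - 6224534756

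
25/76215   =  5/15243  =  0.00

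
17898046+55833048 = 73731094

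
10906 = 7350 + 3556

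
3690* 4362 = 16095780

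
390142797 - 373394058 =16748739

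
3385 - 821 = 2564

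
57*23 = 1311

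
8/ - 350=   -  1 + 171/175 = -0.02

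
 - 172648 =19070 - 191718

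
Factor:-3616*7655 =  - 2^5*5^1*113^1*1531^1 = -27680480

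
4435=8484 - 4049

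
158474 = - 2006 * ( - 79 ) 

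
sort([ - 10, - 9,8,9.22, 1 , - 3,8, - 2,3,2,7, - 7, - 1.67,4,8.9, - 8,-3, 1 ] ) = [ - 10, - 9, - 8,  -  7, -3, - 3, - 2,-1.67 , 1,1,2, 3, 4, 7, 8,8,8.9,9.22]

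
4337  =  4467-130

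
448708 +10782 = 459490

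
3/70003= 3/70003 = 0.00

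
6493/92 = 6493/92 = 70.58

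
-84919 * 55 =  - 4670545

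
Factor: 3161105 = 5^1*632221^1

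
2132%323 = 194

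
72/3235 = 72/3235=0.02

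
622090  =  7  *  88870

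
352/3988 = 88/997 = 0.09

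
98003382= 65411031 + 32592351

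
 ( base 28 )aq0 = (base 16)2178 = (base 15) 2813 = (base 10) 8568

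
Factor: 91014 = 2^1*3^1*7^1 * 11^1*197^1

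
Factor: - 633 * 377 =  - 238641 = - 3^1*13^1*29^1*211^1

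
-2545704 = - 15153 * 168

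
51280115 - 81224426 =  - 29944311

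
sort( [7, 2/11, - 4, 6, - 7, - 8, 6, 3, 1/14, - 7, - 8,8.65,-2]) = [  -  8, - 8, - 7  , - 7,  -  4, - 2, 1/14,2/11 , 3,  6, 6 , 7, 8.65 ]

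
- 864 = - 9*96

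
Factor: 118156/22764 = 3^(- 1)*7^(  -  1)*109^1 =109/21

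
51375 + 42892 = 94267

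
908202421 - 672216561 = 235985860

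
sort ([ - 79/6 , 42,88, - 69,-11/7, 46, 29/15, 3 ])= [ - 69, - 79/6, - 11/7,29/15, 3, 42 , 46, 88]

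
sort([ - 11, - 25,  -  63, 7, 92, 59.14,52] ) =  [ - 63, - 25, - 11, 7 , 52 , 59.14, 92] 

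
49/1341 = 49/1341 = 0.04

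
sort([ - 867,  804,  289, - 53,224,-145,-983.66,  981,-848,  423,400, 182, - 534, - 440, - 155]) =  [-983.66,-867,-848, - 534 , - 440,-155, - 145 ,- 53,182, 224,289,400,423, 804, 981] 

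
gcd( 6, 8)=2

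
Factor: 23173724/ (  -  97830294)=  - 11586862/48915147 = -  2^1*3^(-1 )*7^1*37^( - 1)*440677^( - 1)*827633^1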